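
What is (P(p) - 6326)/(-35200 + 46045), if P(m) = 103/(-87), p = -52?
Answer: -110093/188703 ≈ -0.58342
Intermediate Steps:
P(m) = -103/87 (P(m) = 103*(-1/87) = -103/87)
(P(p) - 6326)/(-35200 + 46045) = (-103/87 - 6326)/(-35200 + 46045) = -550465/87/10845 = -550465/87*1/10845 = -110093/188703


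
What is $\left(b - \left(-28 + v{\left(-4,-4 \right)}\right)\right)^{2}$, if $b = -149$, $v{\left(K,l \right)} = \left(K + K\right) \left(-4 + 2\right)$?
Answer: $18769$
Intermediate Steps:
$v{\left(K,l \right)} = - 4 K$ ($v{\left(K,l \right)} = 2 K \left(-2\right) = - 4 K$)
$\left(b - \left(-28 + v{\left(-4,-4 \right)}\right)\right)^{2} = \left(-149 + \left(28 - \left(-4\right) \left(-4\right)\right)\right)^{2} = \left(-149 + \left(28 - 16\right)\right)^{2} = \left(-149 + 12\right)^{2} = \left(-137\right)^{2} = 18769$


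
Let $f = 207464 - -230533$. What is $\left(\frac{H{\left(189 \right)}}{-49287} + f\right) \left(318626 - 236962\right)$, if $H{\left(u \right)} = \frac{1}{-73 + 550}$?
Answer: $\frac{840915867930710528}{23509899} \approx 3.5769 \cdot 10^{10}$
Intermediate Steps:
$H{\left(u \right)} = \frac{1}{477}$
$f = 437997$ ($f = 207464 + 230533 = 437997$)
$\left(\frac{H{\left(189 \right)}}{-49287} + f\right) \left(318626 - 236962\right) = \left(\frac{1}{477 \left(-49287\right)} + 437997\right) \left(318626 - 236962\right) = \left(\frac{1}{477} \left(- \frac{1}{49287}\right) + 437997\right) 81664 = \left(- \frac{1}{23509899} + 437997\right) 81664 = \frac{10297265232302}{23509899} \cdot 81664 = \frac{840915867930710528}{23509899}$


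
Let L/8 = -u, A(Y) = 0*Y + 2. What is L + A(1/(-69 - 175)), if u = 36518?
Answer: -292142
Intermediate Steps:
A(Y) = 2 (A(Y) = 0 + 2 = 2)
L = -292144 (L = 8*(-1*36518) = 8*(-36518) = -292144)
L + A(1/(-69 - 175)) = -292144 + 2 = -292142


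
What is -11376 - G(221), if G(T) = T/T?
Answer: -11377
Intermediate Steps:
G(T) = 1
-11376 - G(221) = -11376 - 1*1 = -11376 - 1 = -11377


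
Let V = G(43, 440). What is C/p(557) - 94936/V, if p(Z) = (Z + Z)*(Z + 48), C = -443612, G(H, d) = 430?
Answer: -3208738454/14490355 ≈ -221.44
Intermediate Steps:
p(Z) = 2*Z*(48 + Z) (p(Z) = (2*Z)*(48 + Z) = 2*Z*(48 + Z))
V = 430
C/p(557) - 94936/V = -443612*1/(1114*(48 + 557)) - 94936/430 = -443612/(2*557*605) - 94936*1/430 = -443612/673970 - 47468/215 = -443612*1/673970 - 47468/215 = -221806/336985 - 47468/215 = -3208738454/14490355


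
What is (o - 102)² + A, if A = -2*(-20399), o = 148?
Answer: 42914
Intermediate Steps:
A = 40798
(o - 102)² + A = (148 - 102)² + 40798 = 46² + 40798 = 2116 + 40798 = 42914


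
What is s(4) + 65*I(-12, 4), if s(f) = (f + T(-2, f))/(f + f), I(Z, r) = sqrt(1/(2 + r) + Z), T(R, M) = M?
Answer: 1 + 65*I*sqrt(426)/6 ≈ 1.0 + 223.6*I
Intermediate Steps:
I(Z, r) = sqrt(Z + 1/(2 + r))
s(f) = 1 (s(f) = (f + f)/(f + f) = (2*f)/((2*f)) = (2*f)*(1/(2*f)) = 1)
s(4) + 65*I(-12, 4) = 1 + 65*sqrt((1 - 12*(2 + 4))/(2 + 4)) = 1 + 65*sqrt((1 - 12*6)/6) = 1 + 65*sqrt((1 - 72)/6) = 1 + 65*sqrt((1/6)*(-71)) = 1 + 65*sqrt(-71/6) = 1 + 65*(I*sqrt(426)/6) = 1 + 65*I*sqrt(426)/6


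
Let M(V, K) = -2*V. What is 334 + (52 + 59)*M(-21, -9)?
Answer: 4996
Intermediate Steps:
334 + (52 + 59)*M(-21, -9) = 334 + (52 + 59)*(-2*(-21)) = 334 + 111*42 = 334 + 4662 = 4996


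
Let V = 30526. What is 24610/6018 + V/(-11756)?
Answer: 26402423/17686902 ≈ 1.4928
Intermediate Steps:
24610/6018 + V/(-11756) = 24610/6018 + 30526/(-11756) = 24610*(1/6018) + 30526*(-1/11756) = 12305/3009 - 15263/5878 = 26402423/17686902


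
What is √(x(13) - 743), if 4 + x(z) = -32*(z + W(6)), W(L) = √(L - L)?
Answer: I*√1163 ≈ 34.103*I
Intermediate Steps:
W(L) = 0 (W(L) = √0 = 0)
x(z) = -4 - 32*z (x(z) = -4 - 32*(z + 0) = -4 - 32*z)
√(x(13) - 743) = √((-4 - 32*13) - 743) = √((-4 - 416) - 743) = √(-420 - 743) = √(-1163) = I*√1163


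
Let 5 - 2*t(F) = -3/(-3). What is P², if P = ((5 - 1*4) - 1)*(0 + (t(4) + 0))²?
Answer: 0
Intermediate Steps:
t(F) = 2 (t(F) = 5/2 - (-3)/(2*(-3)) = 5/2 - (-3)*(-1)/(2*3) = 5/2 - ½*1 = 5/2 - ½ = 2)
P = 0 (P = ((5 - 1*4) - 1)*(0 + (2 + 0))² = ((5 - 4) - 1)*(0 + 2)² = (1 - 1)*2² = 0*4 = 0)
P² = 0² = 0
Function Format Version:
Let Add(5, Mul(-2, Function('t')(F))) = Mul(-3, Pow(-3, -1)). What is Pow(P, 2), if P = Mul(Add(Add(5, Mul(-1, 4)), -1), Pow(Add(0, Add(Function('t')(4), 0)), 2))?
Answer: 0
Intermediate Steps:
Function('t')(F) = 2 (Function('t')(F) = Add(Rational(5, 2), Mul(Rational(-1, 2), Mul(-3, Pow(-3, -1)))) = Add(Rational(5, 2), Mul(Rational(-1, 2), Mul(-3, Rational(-1, 3)))) = Add(Rational(5, 2), Mul(Rational(-1, 2), 1)) = Add(Rational(5, 2), Rational(-1, 2)) = 2)
P = 0 (P = Mul(Add(Add(5, Mul(-1, 4)), -1), Pow(Add(0, Add(2, 0)), 2)) = Mul(Add(Add(5, -4), -1), Pow(Add(0, 2), 2)) = Mul(Add(1, -1), Pow(2, 2)) = Mul(0, 4) = 0)
Pow(P, 2) = Pow(0, 2) = 0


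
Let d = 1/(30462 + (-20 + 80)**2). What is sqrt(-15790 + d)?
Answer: I*sqrt(18319871302698)/34062 ≈ 125.66*I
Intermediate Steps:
d = 1/34062 (d = 1/(30462 + 60**2) = 1/(30462 + 3600) = 1/34062 ≈ 2.9358e-5)
sqrt(-15790 + d) = sqrt(-15790 + 1/34062) = sqrt(-537838979/34062) = I*sqrt(18319871302698)/34062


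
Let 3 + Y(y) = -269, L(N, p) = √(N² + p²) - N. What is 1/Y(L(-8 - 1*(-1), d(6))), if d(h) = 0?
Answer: -1/272 ≈ -0.0036765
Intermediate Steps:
Y(y) = -272 (Y(y) = -3 - 269 = -272)
1/Y(L(-8 - 1*(-1), d(6))) = 1/(-272) = -1/272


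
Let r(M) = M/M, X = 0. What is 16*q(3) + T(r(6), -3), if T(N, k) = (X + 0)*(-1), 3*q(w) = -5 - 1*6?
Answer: -176/3 ≈ -58.667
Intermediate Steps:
r(M) = 1
q(w) = -11/3 (q(w) = (-5 - 1*6)/3 = (-5 - 6)/3 = (⅓)*(-11) = -11/3)
T(N, k) = 0 (T(N, k) = (0 + 0)*(-1) = 0*(-1) = 0)
16*q(3) + T(r(6), -3) = 16*(-11/3) + 0 = -176/3 + 0 = -176/3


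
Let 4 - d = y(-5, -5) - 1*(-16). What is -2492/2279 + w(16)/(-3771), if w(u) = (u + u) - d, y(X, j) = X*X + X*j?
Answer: -9611558/8594109 ≈ -1.1184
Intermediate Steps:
y(X, j) = X² + X*j
d = -62 (d = 4 - (-5*(-5 - 5) - 1*(-16)) = 4 - (-5*(-10) + 16) = 4 - (50 + 16) = 4 - 1*66 = 4 - 66 = -62)
w(u) = 62 + 2*u (w(u) = (u + u) - 1*(-62) = 2*u + 62 = 62 + 2*u)
-2492/2279 + w(16)/(-3771) = -2492/2279 + (62 + 2*16)/(-3771) = -2492*1/2279 + (62 + 32)*(-1/3771) = -2492/2279 + 94*(-1/3771) = -2492/2279 - 94/3771 = -9611558/8594109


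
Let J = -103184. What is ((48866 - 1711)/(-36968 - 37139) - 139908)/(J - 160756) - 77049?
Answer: -1507052783728109/19559801580 ≈ -77049.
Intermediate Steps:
((48866 - 1711)/(-36968 - 37139) - 139908)/(J - 160756) - 77049 = ((48866 - 1711)/(-36968 - 37139) - 139908)/(-103184 - 160756) - 77049 = (47155/(-74107) - 139908)/(-263940) - 77049 = (47155*(-1/74107) - 139908)*(-1/263940) - 77049 = (-47155/74107 - 139908)*(-1/263940) - 77049 = -10368209311/74107*(-1/263940) - 77049 = 10368209311/19559801580 - 77049 = -1507052783728109/19559801580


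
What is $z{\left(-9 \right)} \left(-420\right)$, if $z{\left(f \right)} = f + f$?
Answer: $7560$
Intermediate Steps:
$z{\left(f \right)} = 2 f$
$z{\left(-9 \right)} \left(-420\right) = 2 \left(-9\right) \left(-420\right) = \left(-18\right) \left(-420\right) = 7560$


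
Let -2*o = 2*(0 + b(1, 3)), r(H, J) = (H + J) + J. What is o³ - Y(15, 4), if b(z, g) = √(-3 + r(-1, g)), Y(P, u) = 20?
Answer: -20 - 2*√2 ≈ -22.828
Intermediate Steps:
r(H, J) = H + 2*J
b(z, g) = √(-4 + 2*g) (b(z, g) = √(-3 + (-1 + 2*g)) = √(-4 + 2*g))
o = -√2 (o = -(0 + √(-4 + 2*3)) = -(0 + √(-4 + 6)) = -(0 + √2) = -√2 ≈ -1.4142)
o³ - Y(15, 4) = (-√2)³ - 1*20 = -2*√2 - 20 = -20 - 2*√2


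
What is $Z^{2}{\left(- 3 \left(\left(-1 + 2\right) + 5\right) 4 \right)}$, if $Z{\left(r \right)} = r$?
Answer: $5184$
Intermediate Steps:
$Z^{2}{\left(- 3 \left(\left(-1 + 2\right) + 5\right) 4 \right)} = \left(- 3 \left(\left(-1 + 2\right) + 5\right) 4\right)^{2} = \left(- 3 \left(1 + 5\right) 4\right)^{2} = \left(\left(-3\right) 6 \cdot 4\right)^{2} = \left(\left(-18\right) 4\right)^{2} = \left(-72\right)^{2} = 5184$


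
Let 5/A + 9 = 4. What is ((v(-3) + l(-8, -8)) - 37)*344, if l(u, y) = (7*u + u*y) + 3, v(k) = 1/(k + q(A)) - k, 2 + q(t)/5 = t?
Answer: -71380/9 ≈ -7931.1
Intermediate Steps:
A = -1 (A = 5/(-9 + 4) = 5/(-5) = 5*(-⅕) = -1)
q(t) = -10 + 5*t
v(k) = 1/(-15 + k) - k (v(k) = 1/(k + (-10 + 5*(-1))) - k = 1/(k + (-10 - 5)) - k = 1/(k - 15) - k = 1/(-15 + k) - k)
l(u, y) = 3 + 7*u + u*y
((v(-3) + l(-8, -8)) - 37)*344 = (((1 - 1*(-3)² + 15*(-3))/(-15 - 3) + (3 + 7*(-8) - 8*(-8))) - 37)*344 = (((1 - 1*9 - 45)/(-18) + (3 - 56 + 64)) - 37)*344 = ((-(1 - 9 - 45)/18 + 11) - 37)*344 = ((-1/18*(-53) + 11) - 37)*344 = ((53/18 + 11) - 37)*344 = (251/18 - 37)*344 = -415/18*344 = -71380/9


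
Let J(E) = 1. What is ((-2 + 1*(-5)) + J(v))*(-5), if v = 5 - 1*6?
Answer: 30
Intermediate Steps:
v = -1 (v = 5 - 6 = -1)
((-2 + 1*(-5)) + J(v))*(-5) = ((-2 + 1*(-5)) + 1)*(-5) = ((-2 - 5) + 1)*(-5) = (-7 + 1)*(-5) = -6*(-5) = 30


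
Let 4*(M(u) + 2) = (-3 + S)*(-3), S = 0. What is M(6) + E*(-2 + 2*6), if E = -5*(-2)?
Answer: 401/4 ≈ 100.25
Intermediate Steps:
M(u) = ¼ (M(u) = -2 + ((-3 + 0)*(-3))/4 = -2 + (-3*(-3))/4 = -2 + (¼)*9 = -2 + 9/4 = ¼)
E = 10
M(6) + E*(-2 + 2*6) = ¼ + 10*(-2 + 2*6) = ¼ + 10*(-2 + 12) = ¼ + 10*10 = ¼ + 100 = 401/4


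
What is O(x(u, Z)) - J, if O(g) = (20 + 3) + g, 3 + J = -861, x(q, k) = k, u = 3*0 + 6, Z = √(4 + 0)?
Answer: 889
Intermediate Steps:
Z = 2 (Z = √4 = 2)
u = 6 (u = 0 + 6 = 6)
J = -864 (J = -3 - 861 = -864)
O(g) = 23 + g
O(x(u, Z)) - J = (23 + 2) - 1*(-864) = 25 + 864 = 889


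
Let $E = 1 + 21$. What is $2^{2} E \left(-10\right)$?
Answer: $-880$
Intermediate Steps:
$E = 22$
$2^{2} E \left(-10\right) = 2^{2} \cdot 22 \left(-10\right) = 4 \cdot 22 \left(-10\right) = 88 \left(-10\right) = -880$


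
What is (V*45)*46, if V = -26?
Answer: -53820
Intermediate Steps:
(V*45)*46 = -26*45*46 = -1170*46 = -53820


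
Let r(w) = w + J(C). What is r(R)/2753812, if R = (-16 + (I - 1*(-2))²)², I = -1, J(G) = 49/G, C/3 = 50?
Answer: 33799/413071800 ≈ 8.1824e-5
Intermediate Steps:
C = 150 (C = 3*50 = 150)
R = 225 (R = (-16 + (-1 - 1*(-2))²)² = (-16 + (-1 + 2)²)² = (-16 + 1²)² = (-16 + 1)² = (-15)² = 225)
r(w) = 49/150 + w (r(w) = w + 49/150 = 49/150 + w)
r(R)/2753812 = (49/150 + 225)/2753812 = (33799/150)*(1/2753812) = 33799/413071800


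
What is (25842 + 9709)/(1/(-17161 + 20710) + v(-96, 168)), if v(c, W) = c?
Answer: -126170499/340703 ≈ -370.32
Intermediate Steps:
(25842 + 9709)/(1/(-17161 + 20710) + v(-96, 168)) = (25842 + 9709)/(1/(-17161 + 20710) - 96) = 35551/(1/3549 - 96) = 35551/(-340703/3549) = 35551*(-3549/340703) = -126170499/340703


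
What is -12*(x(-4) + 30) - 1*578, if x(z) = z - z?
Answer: -938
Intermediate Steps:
x(z) = 0
-12*(x(-4) + 30) - 1*578 = -12*(0 + 30) - 1*578 = -12*30 - 578 = -360 - 578 = -938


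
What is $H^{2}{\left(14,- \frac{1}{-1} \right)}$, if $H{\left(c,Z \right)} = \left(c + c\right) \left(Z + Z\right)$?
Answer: $3136$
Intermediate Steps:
$H{\left(c,Z \right)} = 4 Z c$ ($H{\left(c,Z \right)} = 2 c 2 Z = 4 Z c$)
$H^{2}{\left(14,- \frac{1}{-1} \right)} = \left(4 \left(- \frac{1}{-1}\right) 14\right)^{2} = \left(4 \left(\left(-1\right) \left(-1\right)\right) 14\right)^{2} = \left(4 \cdot 1 \cdot 14\right)^{2} = 56^{2} = 3136$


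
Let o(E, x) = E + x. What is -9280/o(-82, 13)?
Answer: 9280/69 ≈ 134.49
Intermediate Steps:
-9280/o(-82, 13) = -9280/(-82 + 13) = -9280/(-69) = -9280*(-1/69) = 9280/69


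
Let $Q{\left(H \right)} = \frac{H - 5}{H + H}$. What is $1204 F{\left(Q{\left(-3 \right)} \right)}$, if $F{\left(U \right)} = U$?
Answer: $\frac{4816}{3} \approx 1605.3$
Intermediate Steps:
$Q{\left(H \right)} = \frac{-5 + H}{2 H}$
$1204 F{\left(Q{\left(-3 \right)} \right)} = 1204 \frac{-5 - 3}{2 \left(-3\right)} = 1204 \cdot \frac{1}{2} \left(- \frac{1}{3}\right) \left(-8\right) = 1204 \cdot \frac{4}{3} = \frac{4816}{3}$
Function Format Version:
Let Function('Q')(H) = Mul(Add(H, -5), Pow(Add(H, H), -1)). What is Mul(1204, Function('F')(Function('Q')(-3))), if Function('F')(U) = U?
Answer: Rational(4816, 3) ≈ 1605.3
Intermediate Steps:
Function('Q')(H) = Mul(Rational(1, 2), Pow(H, -1), Add(-5, H)) (Function('Q')(H) = Mul(Add(-5, H), Pow(Mul(2, H), -1)) = Mul(Add(-5, H), Mul(Rational(1, 2), Pow(H, -1))) = Mul(Rational(1, 2), Pow(H, -1), Add(-5, H)))
Mul(1204, Function('F')(Function('Q')(-3))) = Mul(1204, Mul(Rational(1, 2), Pow(-3, -1), Add(-5, -3))) = Mul(1204, Mul(Rational(1, 2), Rational(-1, 3), -8)) = Mul(1204, Rational(4, 3)) = Rational(4816, 3)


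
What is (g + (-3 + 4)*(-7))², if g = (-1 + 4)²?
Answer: 4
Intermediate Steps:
g = 9 (g = 3² = 9)
(g + (-3 + 4)*(-7))² = (9 + (-3 + 4)*(-7))² = (9 + 1*(-7))² = (9 - 7)² = 2² = 4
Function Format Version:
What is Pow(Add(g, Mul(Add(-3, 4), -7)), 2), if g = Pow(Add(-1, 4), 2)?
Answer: 4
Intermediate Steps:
g = 9 (g = Pow(3, 2) = 9)
Pow(Add(g, Mul(Add(-3, 4), -7)), 2) = Pow(Add(9, Mul(Add(-3, 4), -7)), 2) = Pow(Add(9, Mul(1, -7)), 2) = Pow(Add(9, -7), 2) = Pow(2, 2) = 4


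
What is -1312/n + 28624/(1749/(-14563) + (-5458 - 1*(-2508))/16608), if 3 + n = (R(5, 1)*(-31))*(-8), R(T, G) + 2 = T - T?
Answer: -1727257876722400/17966056379 ≈ -96140.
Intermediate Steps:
R(T, G) = -2 (R(T, G) = -2 + (T - T) = -2 + 0 = -2)
n = -499 (n = -3 - 2*(-31)*(-8) = -3 + 62*(-8) = -3 - 496 = -499)
-1312/n + 28624/(1749/(-14563) + (-5458 - 1*(-2508))/16608) = -1312/(-499) + 28624/(1749/(-14563) + (-5458 - 1*(-2508))/16608) = -1312*(-1/499) + 28624/(1749*(-1/14563) + (-5458 + 2508)*(1/16608)) = 1312/499 + 28624/(-1749/14563 - 2950*1/16608) = 1312/499 + 28624/(-1749/14563 - 1475/8304) = 1312/499 + 28624/(-36004121/120931152) = 1312/499 + 28624*(-120931152/36004121) = 1312/499 - 3461533294848/36004121 = -1727257876722400/17966056379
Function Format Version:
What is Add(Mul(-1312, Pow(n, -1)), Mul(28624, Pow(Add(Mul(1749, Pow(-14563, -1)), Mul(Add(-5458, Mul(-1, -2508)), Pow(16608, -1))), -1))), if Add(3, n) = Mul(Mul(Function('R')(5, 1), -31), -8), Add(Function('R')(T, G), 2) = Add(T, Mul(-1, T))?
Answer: Rational(-1727257876722400, 17966056379) ≈ -96140.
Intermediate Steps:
Function('R')(T, G) = -2 (Function('R')(T, G) = Add(-2, Add(T, Mul(-1, T))) = Add(-2, 0) = -2)
n = -499 (n = Add(-3, Mul(Mul(-2, -31), -8)) = Add(-3, Mul(62, -8)) = Add(-3, -496) = -499)
Add(Mul(-1312, Pow(n, -1)), Mul(28624, Pow(Add(Mul(1749, Pow(-14563, -1)), Mul(Add(-5458, Mul(-1, -2508)), Pow(16608, -1))), -1))) = Add(Mul(-1312, Pow(-499, -1)), Mul(28624, Pow(Add(Mul(1749, Pow(-14563, -1)), Mul(Add(-5458, Mul(-1, -2508)), Pow(16608, -1))), -1))) = Add(Mul(-1312, Rational(-1, 499)), Mul(28624, Pow(Add(Mul(1749, Rational(-1, 14563)), Mul(Add(-5458, 2508), Rational(1, 16608))), -1))) = Add(Rational(1312, 499), Mul(28624, Pow(Add(Rational(-1749, 14563), Mul(-2950, Rational(1, 16608))), -1))) = Add(Rational(1312, 499), Mul(28624, Pow(Add(Rational(-1749, 14563), Rational(-1475, 8304)), -1))) = Add(Rational(1312, 499), Mul(28624, Pow(Rational(-36004121, 120931152), -1))) = Add(Rational(1312, 499), Mul(28624, Rational(-120931152, 36004121))) = Add(Rational(1312, 499), Rational(-3461533294848, 36004121)) = Rational(-1727257876722400, 17966056379)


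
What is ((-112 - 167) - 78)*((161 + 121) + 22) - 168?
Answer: -108696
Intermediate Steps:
((-112 - 167) - 78)*((161 + 121) + 22) - 168 = (-279 - 78)*(282 + 22) - 168 = -357*304 - 168 = -108528 - 168 = -108696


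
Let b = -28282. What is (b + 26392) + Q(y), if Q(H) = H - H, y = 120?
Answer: -1890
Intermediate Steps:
Q(H) = 0
(b + 26392) + Q(y) = (-28282 + 26392) + 0 = -1890 + 0 = -1890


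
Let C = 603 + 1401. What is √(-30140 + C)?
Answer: 2*I*√7034 ≈ 167.74*I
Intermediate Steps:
C = 2004
√(-30140 + C) = √(-30140 + 2004) = √(-28136) = 2*I*√7034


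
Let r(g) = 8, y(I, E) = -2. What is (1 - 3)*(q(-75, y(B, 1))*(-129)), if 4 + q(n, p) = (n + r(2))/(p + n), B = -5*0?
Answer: -62178/77 ≈ -807.51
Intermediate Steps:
B = 0
q(n, p) = -4 + (8 + n)/(n + p) (q(n, p) = -4 + (n + 8)/(p + n) = -4 + (8 + n)/(n + p))
(1 - 3)*(q(-75, y(B, 1))*(-129)) = (1 - 3)*(((8 - 4*(-2) - 3*(-75))/(-75 - 2))*(-129)) = -2*(8 + 8 + 225)/(-77)*(-129) = -2*(-1/77*241)*(-129) = -(-482)*(-129)/77 = -2*31089/77 = -62178/77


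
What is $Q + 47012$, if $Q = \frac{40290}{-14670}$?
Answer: $\frac{22987525}{489} \approx 47009.0$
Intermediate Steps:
$Q = - \frac{1343}{489}$ ($Q = 40290 \left(- \frac{1}{14670}\right) = - \frac{1343}{489} \approx -2.7464$)
$Q + 47012 = - \frac{1343}{489} + 47012 = \frac{22987525}{489}$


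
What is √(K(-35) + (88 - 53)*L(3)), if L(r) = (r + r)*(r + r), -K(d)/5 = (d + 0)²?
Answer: I*√4865 ≈ 69.75*I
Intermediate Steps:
K(d) = -5*d² (K(d) = -5*(d + 0)² = -5*d²)
L(r) = 4*r² (L(r) = (2*r)*(2*r) = 4*r²)
√(K(-35) + (88 - 53)*L(3)) = √(-5*(-35)² + (88 - 53)*(4*3²)) = √(-5*1225 + 35*(4*9)) = √(-6125 + 35*36) = √(-6125 + 1260) = √(-4865) = I*√4865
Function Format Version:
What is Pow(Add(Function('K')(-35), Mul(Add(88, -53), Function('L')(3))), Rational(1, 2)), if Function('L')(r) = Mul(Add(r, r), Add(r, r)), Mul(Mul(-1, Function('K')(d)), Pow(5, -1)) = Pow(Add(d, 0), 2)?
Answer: Mul(I, Pow(4865, Rational(1, 2))) ≈ Mul(69.750, I)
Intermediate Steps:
Function('K')(d) = Mul(-5, Pow(d, 2)) (Function('K')(d) = Mul(-5, Pow(Add(d, 0), 2)) = Mul(-5, Pow(d, 2)))
Function('L')(r) = Mul(4, Pow(r, 2)) (Function('L')(r) = Mul(Mul(2, r), Mul(2, r)) = Mul(4, Pow(r, 2)))
Pow(Add(Function('K')(-35), Mul(Add(88, -53), Function('L')(3))), Rational(1, 2)) = Pow(Add(Mul(-5, Pow(-35, 2)), Mul(Add(88, -53), Mul(4, Pow(3, 2)))), Rational(1, 2)) = Pow(Add(Mul(-5, 1225), Mul(35, Mul(4, 9))), Rational(1, 2)) = Pow(Add(-6125, Mul(35, 36)), Rational(1, 2)) = Pow(Add(-6125, 1260), Rational(1, 2)) = Pow(-4865, Rational(1, 2)) = Mul(I, Pow(4865, Rational(1, 2)))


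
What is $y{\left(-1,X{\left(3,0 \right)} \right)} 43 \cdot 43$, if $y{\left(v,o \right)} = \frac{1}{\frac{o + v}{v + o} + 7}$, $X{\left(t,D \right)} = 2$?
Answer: $\frac{1849}{8} \approx 231.13$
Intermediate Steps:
$y{\left(v,o \right)} = \frac{1}{8}$ ($y{\left(v,o \right)} = \frac{1}{\frac{o + v}{o + v} + 7} = \frac{1}{1 + 7} = \frac{1}{8}$)
$y{\left(-1,X{\left(3,0 \right)} \right)} 43 \cdot 43 = \frac{1}{8} \cdot 43 \cdot 43 = \frac{43}{8} \cdot 43 = \frac{1849}{8}$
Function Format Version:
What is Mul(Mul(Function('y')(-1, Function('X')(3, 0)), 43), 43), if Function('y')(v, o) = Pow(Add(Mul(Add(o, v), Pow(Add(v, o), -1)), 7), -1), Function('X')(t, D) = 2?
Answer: Rational(1849, 8) ≈ 231.13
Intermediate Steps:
Function('y')(v, o) = Rational(1, 8) (Function('y')(v, o) = Pow(Add(Mul(Add(o, v), Pow(Add(o, v), -1)), 7), -1) = Pow(Add(1, 7), -1) = Pow(8, -1) = Rational(1, 8))
Mul(Mul(Function('y')(-1, Function('X')(3, 0)), 43), 43) = Mul(Mul(Rational(1, 8), 43), 43) = Mul(Rational(43, 8), 43) = Rational(1849, 8)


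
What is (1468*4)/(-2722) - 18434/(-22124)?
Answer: -19933695/15055382 ≈ -1.3240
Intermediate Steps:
(1468*4)/(-2722) - 18434/(-22124) = 5872*(-1/2722) - 18434*(-1/22124) = -2936/1361 + 9217/11062 = -19933695/15055382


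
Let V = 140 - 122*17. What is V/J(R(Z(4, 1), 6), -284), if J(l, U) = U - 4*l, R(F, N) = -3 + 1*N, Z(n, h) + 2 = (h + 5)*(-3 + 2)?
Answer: 967/148 ≈ 6.5338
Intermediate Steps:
Z(n, h) = -7 - h (Z(n, h) = -2 + (h + 5)*(-3 + 2) = -2 + (5 + h)*(-1) = -2 + (-5 - h) = -7 - h)
R(F, N) = -3 + N
V = -1934 (V = 140 - 2074 = -1934)
V/J(R(Z(4, 1), 6), -284) = -1934/(-284 - 4*(-3 + 6)) = -1934/(-284 - 4*3) = -1934/(-284 - 12) = -1934/(-296) = -1934*(-1/296) = 967/148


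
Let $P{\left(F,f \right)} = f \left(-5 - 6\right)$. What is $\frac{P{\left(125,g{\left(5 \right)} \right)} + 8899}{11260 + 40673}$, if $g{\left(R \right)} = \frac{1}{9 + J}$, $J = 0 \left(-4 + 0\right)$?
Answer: $\frac{11440}{66771} \approx 0.17133$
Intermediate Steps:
$J = 0$ ($J = 0 \left(-4\right) = 0$)
$g{\left(R \right)} = \frac{1}{9}$ ($g{\left(R \right)} = \frac{1}{9 + 0} = \frac{1}{9}$)
$P{\left(F,f \right)} = - 11 f$ ($P{\left(F,f \right)} = f \left(-11\right) = - 11 f$)
$\frac{P{\left(125,g{\left(5 \right)} \right)} + 8899}{11260 + 40673} = \frac{\left(-11\right) \frac{1}{9} + 8899}{11260 + 40673} = \frac{- \frac{11}{9} + 8899}{51933} = \frac{80080}{9} \cdot \frac{1}{51933} = \frac{11440}{66771}$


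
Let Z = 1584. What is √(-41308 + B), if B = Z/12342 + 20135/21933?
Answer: I*√77207581412982889/1367157 ≈ 203.24*I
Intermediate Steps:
B = 4291637/4101471 (B = 1584/12342 + 20135/21933 = 1584*(1/12342) + 20135*(1/21933) = 24/187 + 20135/21933 = 4291637/4101471 ≈ 1.0464)
√(-41308 + B) = √(-41308 + 4291637/4101471) = √(-169419272431/4101471) = I*√77207581412982889/1367157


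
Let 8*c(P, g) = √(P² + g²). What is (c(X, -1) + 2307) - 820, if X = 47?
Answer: 1487 + √2210/8 ≈ 1492.9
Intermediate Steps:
c(P, g) = √(P² + g²)/8
(c(X, -1) + 2307) - 820 = (√(47² + (-1)²)/8 + 2307) - 820 = (√(2209 + 1)/8 + 2307) - 820 = (√2210/8 + 2307) - 820 = (2307 + √2210/8) - 820 = 1487 + √2210/8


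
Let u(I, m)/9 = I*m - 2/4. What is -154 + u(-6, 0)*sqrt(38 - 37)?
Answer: -317/2 ≈ -158.50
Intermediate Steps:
u(I, m) = -9/2 + 9*I*m (u(I, m) = 9*(I*m - 2/4) = 9*(I*m - 2*1/4) = 9*(I*m - 1/2) = 9*(-1/2 + I*m) = -9/2 + 9*I*m)
-154 + u(-6, 0)*sqrt(38 - 37) = -154 + (-9/2 + 9*(-6)*0)*sqrt(38 - 37) = -154 + (-9/2 + 0)*sqrt(1) = -154 - 9/2*1 = -154 - 9/2 = -317/2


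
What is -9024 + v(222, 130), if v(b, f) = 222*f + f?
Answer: 19966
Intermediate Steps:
v(b, f) = 223*f
-9024 + v(222, 130) = -9024 + 223*130 = -9024 + 28990 = 19966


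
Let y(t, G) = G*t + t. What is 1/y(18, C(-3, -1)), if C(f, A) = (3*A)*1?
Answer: -1/36 ≈ -0.027778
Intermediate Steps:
C(f, A) = 3*A
y(t, G) = t + G*t
1/y(18, C(-3, -1)) = 1/(18*(1 + 3*(-1))) = 1/(18*(1 - 3)) = 1/(18*(-2)) = 1/(-36) = -1/36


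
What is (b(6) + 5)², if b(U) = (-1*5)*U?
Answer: 625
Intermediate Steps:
b(U) = -5*U
(b(6) + 5)² = (-5*6 + 5)² = (-30 + 5)² = (-25)² = 625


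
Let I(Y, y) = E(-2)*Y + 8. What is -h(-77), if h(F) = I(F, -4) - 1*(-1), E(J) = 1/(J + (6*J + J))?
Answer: -221/16 ≈ -13.813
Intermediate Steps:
E(J) = 1/(8*J) (E(J) = 1/(J + 7*J) = 1/(8*J))
I(Y, y) = 8 - Y/16 (I(Y, y) = ((⅛)/(-2))*Y + 8 = ((⅛)*(-½))*Y + 8 = -Y/16 + 8 = 8 - Y/16)
h(F) = 9 - F/16 (h(F) = (8 - F/16) - 1*(-1) = (8 - F/16) + 1 = 9 - F/16)
-h(-77) = -(9 - 1/16*(-77)) = -(9 + 77/16) = -1*221/16 = -221/16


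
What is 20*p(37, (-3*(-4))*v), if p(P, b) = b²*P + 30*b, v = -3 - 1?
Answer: 1676160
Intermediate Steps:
v = -4
p(P, b) = 30*b + P*b² (p(P, b) = P*b² + 30*b = 30*b + P*b²)
20*p(37, (-3*(-4))*v) = 20*((-3*(-4)*(-4))*(30 + 37*(-3*(-4)*(-4)))) = 20*((12*(-4))*(30 + 37*(12*(-4)))) = 20*(-48*(30 + 37*(-48))) = 20*(-48*(30 - 1776)) = 20*(-48*(-1746)) = 20*83808 = 1676160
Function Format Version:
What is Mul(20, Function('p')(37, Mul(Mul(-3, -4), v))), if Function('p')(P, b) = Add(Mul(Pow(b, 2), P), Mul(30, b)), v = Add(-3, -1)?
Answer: 1676160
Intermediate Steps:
v = -4
Function('p')(P, b) = Add(Mul(30, b), Mul(P, Pow(b, 2))) (Function('p')(P, b) = Add(Mul(P, Pow(b, 2)), Mul(30, b)) = Add(Mul(30, b), Mul(P, Pow(b, 2))))
Mul(20, Function('p')(37, Mul(Mul(-3, -4), v))) = Mul(20, Mul(Mul(Mul(-3, -4), -4), Add(30, Mul(37, Mul(Mul(-3, -4), -4))))) = Mul(20, Mul(Mul(12, -4), Add(30, Mul(37, Mul(12, -4))))) = Mul(20, Mul(-48, Add(30, Mul(37, -48)))) = Mul(20, Mul(-48, Add(30, -1776))) = Mul(20, Mul(-48, -1746)) = Mul(20, 83808) = 1676160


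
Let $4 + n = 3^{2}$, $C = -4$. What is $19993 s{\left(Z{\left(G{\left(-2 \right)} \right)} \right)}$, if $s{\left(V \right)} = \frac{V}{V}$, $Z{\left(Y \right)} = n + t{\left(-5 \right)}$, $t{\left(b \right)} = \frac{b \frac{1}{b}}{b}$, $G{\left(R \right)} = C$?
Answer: $19993$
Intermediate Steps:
$G{\left(R \right)} = -4$
$t{\left(b \right)} = \frac{1}{b}$ ($t{\left(b \right)} = 1 \frac{1}{b} = \frac{1}{b}$)
$n = 5$ ($n = -4 + 3^{2} = -4 + 9 = 5$)
$Z{\left(Y \right)} = \frac{24}{5}$ ($Z{\left(Y \right)} = 5 + \frac{1}{-5} = 5 - \frac{1}{5} = \frac{24}{5}$)
$s{\left(V \right)} = 1$
$19993 s{\left(Z{\left(G{\left(-2 \right)} \right)} \right)} = 19993 \cdot 1 = 19993$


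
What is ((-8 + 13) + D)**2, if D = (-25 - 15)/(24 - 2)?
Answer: 1225/121 ≈ 10.124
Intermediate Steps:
D = -20/11 (D = -40/22 = -40*1/22 = -20/11 ≈ -1.8182)
((-8 + 13) + D)**2 = ((-8 + 13) - 20/11)**2 = (5 - 20/11)**2 = (35/11)**2 = 1225/121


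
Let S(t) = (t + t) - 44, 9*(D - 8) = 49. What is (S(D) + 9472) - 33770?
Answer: -218836/9 ≈ -24315.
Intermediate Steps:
D = 121/9 (D = 8 + (⅑)*49 = 8 + 49/9 = 121/9 ≈ 13.444)
S(t) = -44 + 2*t (S(t) = 2*t - 44 = -44 + 2*t)
(S(D) + 9472) - 33770 = ((-44 + 2*(121/9)) + 9472) - 33770 = ((-44 + 242/9) + 9472) - 33770 = (-154/9 + 9472) - 33770 = 85094/9 - 33770 = -218836/9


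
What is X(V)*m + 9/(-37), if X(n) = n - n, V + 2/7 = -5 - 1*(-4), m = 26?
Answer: -9/37 ≈ -0.24324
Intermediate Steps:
V = -9/7 (V = -2/7 + (-5 - 1*(-4)) = -2/7 + (-5 + 4) = -2/7 - 1 = -9/7 ≈ -1.2857)
X(n) = 0
X(V)*m + 9/(-37) = 0*26 + 9/(-37) = 0 + 9*(-1/37) = 0 - 9/37 = -9/37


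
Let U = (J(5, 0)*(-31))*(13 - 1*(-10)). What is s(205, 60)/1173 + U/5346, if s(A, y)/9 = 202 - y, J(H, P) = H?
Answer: 883481/2090286 ≈ 0.42266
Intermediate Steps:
s(A, y) = 1818 - 9*y (s(A, y) = 9*(202 - y) = 1818 - 9*y)
U = -3565 (U = (5*(-31))*(13 - 1*(-10)) = -155*(13 + 10) = -155*23 = -3565)
s(205, 60)/1173 + U/5346 = (1818 - 9*60)/1173 - 3565/5346 = (1818 - 540)*(1/1173) - 3565*1/5346 = 1278*(1/1173) - 3565/5346 = 426/391 - 3565/5346 = 883481/2090286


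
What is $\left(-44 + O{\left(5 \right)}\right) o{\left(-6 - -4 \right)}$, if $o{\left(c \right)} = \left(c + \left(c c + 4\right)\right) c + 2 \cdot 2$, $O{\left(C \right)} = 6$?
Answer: $304$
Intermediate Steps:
$o{\left(c \right)} = 4 + c \left(4 + c + c^{2}\right)$ ($o{\left(c \right)} = \left(c + \left(c^{2} + 4\right)\right) c + 4 = \left(c + \left(4 + c^{2}\right)\right) c + 4 = \left(4 + c + c^{2}\right) c + 4 = c \left(4 + c + c^{2}\right) + 4 = 4 + c \left(4 + c + c^{2}\right)$)
$\left(-44 + O{\left(5 \right)}\right) o{\left(-6 - -4 \right)} = \left(-44 + 6\right) \left(4 + \left(-6 - -4\right)^{2} + \left(-6 - -4\right)^{3} + 4 \left(-6 - -4\right)\right) = - 38 \left(4 + \left(-6 + 4\right)^{2} + \left(-6 + 4\right)^{3} + 4 \left(-6 + 4\right)\right) = - 38 \left(4 + \left(-2\right)^{2} + \left(-2\right)^{3} + 4 \left(-2\right)\right) = - 38 \left(4 + 4 - 8 - 8\right) = \left(-38\right) \left(-8\right) = 304$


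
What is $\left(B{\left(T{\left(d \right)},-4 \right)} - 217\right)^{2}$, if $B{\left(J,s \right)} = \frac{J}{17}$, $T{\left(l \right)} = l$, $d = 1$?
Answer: $\frac{13601344}{289} \approx 47064.0$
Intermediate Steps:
$B{\left(J,s \right)} = \frac{J}{17}$ ($B{\left(J,s \right)} = J \frac{1}{17} = \frac{J}{17}$)
$\left(B{\left(T{\left(d \right)},-4 \right)} - 217\right)^{2} = \left(\frac{1}{17} \cdot 1 - 217\right)^{2} = \left(\frac{1}{17} - 217\right)^{2} = \left(- \frac{3688}{17}\right)^{2} = \frac{13601344}{289}$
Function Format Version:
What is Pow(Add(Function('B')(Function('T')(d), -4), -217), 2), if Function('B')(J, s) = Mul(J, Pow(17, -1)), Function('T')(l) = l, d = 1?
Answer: Rational(13601344, 289) ≈ 47064.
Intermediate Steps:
Function('B')(J, s) = Mul(Rational(1, 17), J) (Function('B')(J, s) = Mul(J, Rational(1, 17)) = Mul(Rational(1, 17), J))
Pow(Add(Function('B')(Function('T')(d), -4), -217), 2) = Pow(Add(Mul(Rational(1, 17), 1), -217), 2) = Pow(Add(Rational(1, 17), -217), 2) = Pow(Rational(-3688, 17), 2) = Rational(13601344, 289)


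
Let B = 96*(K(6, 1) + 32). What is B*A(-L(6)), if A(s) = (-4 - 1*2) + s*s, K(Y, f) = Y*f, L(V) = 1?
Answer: -18240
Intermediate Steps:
A(s) = -6 + s² (A(s) = (-4 - 2) + s² = -6 + s²)
B = 3648 (B = 96*(6*1 + 32) = 96*(6 + 32) = 96*38 = 3648)
B*A(-L(6)) = 3648*(-6 + (-1*1)²) = 3648*(-6 + (-1)²) = 3648*(-6 + 1) = 3648*(-5) = -18240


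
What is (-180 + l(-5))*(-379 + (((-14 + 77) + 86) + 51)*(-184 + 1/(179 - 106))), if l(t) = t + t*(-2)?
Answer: 474926725/73 ≈ 6.5058e+6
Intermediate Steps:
l(t) = -t (l(t) = t - 2*t = -t)
(-180 + l(-5))*(-379 + (((-14 + 77) + 86) + 51)*(-184 + 1/(179 - 106))) = (-180 - 1*(-5))*(-379 + (((-14 + 77) + 86) + 51)*(-184 + 1/(179 - 106))) = (-180 + 5)*(-379 + ((63 + 86) + 51)*(-184 + 1/73)) = -175*(-379 + (149 + 51)*(-184 + 1/73)) = -175*(-379 + 200*(-13431/73)) = -175*(-379 - 2686200/73) = -175*(-2713867/73) = 474926725/73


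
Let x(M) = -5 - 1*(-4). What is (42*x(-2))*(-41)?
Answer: 1722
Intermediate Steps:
x(M) = -1 (x(M) = -5 + 4 = -1)
(42*x(-2))*(-41) = (42*(-1))*(-41) = -42*(-41) = 1722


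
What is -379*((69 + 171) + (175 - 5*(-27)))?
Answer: -208450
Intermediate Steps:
-379*((69 + 171) + (175 - 5*(-27))) = -379*(240 + (175 + 135)) = -379*(240 + 310) = -379*550 = -208450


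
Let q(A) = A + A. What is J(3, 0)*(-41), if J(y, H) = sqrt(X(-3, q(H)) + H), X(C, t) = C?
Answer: -41*I*sqrt(3) ≈ -71.014*I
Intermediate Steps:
q(A) = 2*A
J(y, H) = sqrt(-3 + H)
J(3, 0)*(-41) = sqrt(-3 + 0)*(-41) = sqrt(-3)*(-41) = (I*sqrt(3))*(-41) = -41*I*sqrt(3)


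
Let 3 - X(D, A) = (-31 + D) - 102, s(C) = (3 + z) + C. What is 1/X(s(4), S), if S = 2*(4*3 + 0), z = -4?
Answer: 1/133 ≈ 0.0075188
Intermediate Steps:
s(C) = -1 + C (s(C) = (3 - 4) + C = -1 + C)
S = 24 (S = 2*(12 + 0) = 2*12 = 24)
X(D, A) = 136 - D (X(D, A) = 3 - ((-31 + D) - 102) = 3 - (-133 + D) = 3 + (133 - D) = 136 - D)
1/X(s(4), S) = 1/(136 - (-1 + 4)) = 1/(136 - 1*3) = 1/(136 - 3) = 1/133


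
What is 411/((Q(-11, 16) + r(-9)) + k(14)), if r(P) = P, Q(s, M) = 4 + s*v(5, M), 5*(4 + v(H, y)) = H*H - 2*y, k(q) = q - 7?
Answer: 2055/307 ≈ 6.6938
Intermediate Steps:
k(q) = -7 + q
v(H, y) = -4 - 2*y/5 + H**2/5 (v(H, y) = -4 + (H*H - 2*y)/5 = -4 + (H**2 - 2*y)/5 = -4 + (-2*y/5 + H**2/5) = -4 - 2*y/5 + H**2/5)
Q(s, M) = 4 + s*(1 - 2*M/5) (Q(s, M) = 4 + s*(-4 - 2*M/5 + (1/5)*5**2) = 4 + s*(-4 - 2*M/5 + (1/5)*25) = 4 + s*(-4 - 2*M/5 + 5) = 4 + s*(1 - 2*M/5))
411/((Q(-11, 16) + r(-9)) + k(14)) = 411/(((4 - 1/5*(-11)*(-5 + 2*16)) - 9) + (-7 + 14)) = 411/(((4 - 1/5*(-11)*(-5 + 32)) - 9) + 7) = 411/(((4 - 1/5*(-11)*27) - 9) + 7) = 411/(((4 + 297/5) - 9) + 7) = 411/((317/5 - 9) + 7) = 411/(272/5 + 7) = 411/(307/5) = 411*(5/307) = 2055/307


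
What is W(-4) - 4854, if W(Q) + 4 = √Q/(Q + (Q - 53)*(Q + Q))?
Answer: -4858 + I/226 ≈ -4858.0 + 0.0044248*I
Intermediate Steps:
W(Q) = -4 + √Q/(Q + 2*Q*(-53 + Q)) (W(Q) = -4 + √Q/(Q + (Q - 53)*(Q + Q)) = -4 + √Q/(Q + (-53 + Q)*(2*Q)) = -4 + √Q/(Q + 2*Q*(-53 + Q)))
W(-4) - 4854 = (√(-4) - 8*(-4)² + 420*(-4))/((-4)*(-105 + 2*(-4))) - 4854 = -(2*I - 8*16 - 1680)/(4*(-105 - 8)) - 4854 = -¼*(2*I - 128 - 1680)/(-113) - 4854 = -¼*(-1/113)*(-1808 + 2*I) - 4854 = (-4 + I/226) - 4854 = -4858 + I/226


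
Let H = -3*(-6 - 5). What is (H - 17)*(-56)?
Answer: -896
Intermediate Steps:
H = 33 (H = -3*(-11) = 33)
(H - 17)*(-56) = (33 - 17)*(-56) = 16*(-56) = -896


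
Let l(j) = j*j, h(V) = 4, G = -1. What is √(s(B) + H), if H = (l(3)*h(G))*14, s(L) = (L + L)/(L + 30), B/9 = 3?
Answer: 3*√20254/19 ≈ 22.471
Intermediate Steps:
B = 27 (B = 9*3 = 27)
l(j) = j²
s(L) = 2*L/(30 + L) (s(L) = (2*L)/(30 + L) = 2*L/(30 + L))
H = 504 (H = (3²*4)*14 = (9*4)*14 = 36*14 = 504)
√(s(B) + H) = √(2*27/(30 + 27) + 504) = √(2*27/57 + 504) = √(2*27*(1/57) + 504) = √(18/19 + 504) = √(9594/19) = 3*√20254/19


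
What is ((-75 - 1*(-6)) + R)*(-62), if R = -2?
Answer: 4402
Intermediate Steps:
((-75 - 1*(-6)) + R)*(-62) = ((-75 - 1*(-6)) - 2)*(-62) = ((-75 + 6) - 2)*(-62) = (-69 - 2)*(-62) = -71*(-62) = 4402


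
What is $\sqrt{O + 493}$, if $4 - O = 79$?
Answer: $\sqrt{418} \approx 20.445$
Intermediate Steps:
$O = -75$ ($O = 4 - 79 = -75$)
$\sqrt{O + 493} = \sqrt{-75 + 493} = \sqrt{418}$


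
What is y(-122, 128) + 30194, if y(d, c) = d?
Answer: 30072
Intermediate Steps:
y(-122, 128) + 30194 = -122 + 30194 = 30072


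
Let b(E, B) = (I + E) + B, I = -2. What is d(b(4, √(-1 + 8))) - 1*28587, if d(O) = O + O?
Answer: -28583 + 2*√7 ≈ -28578.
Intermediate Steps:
b(E, B) = -2 + B + E (b(E, B) = (-2 + E) + B = -2 + B + E)
d(O) = 2*O
d(b(4, √(-1 + 8))) - 1*28587 = 2*(-2 + √(-1 + 8) + 4) - 1*28587 = 2*(-2 + √7 + 4) - 28587 = 2*(2 + √7) - 28587 = (4 + 2*√7) - 28587 = -28583 + 2*√7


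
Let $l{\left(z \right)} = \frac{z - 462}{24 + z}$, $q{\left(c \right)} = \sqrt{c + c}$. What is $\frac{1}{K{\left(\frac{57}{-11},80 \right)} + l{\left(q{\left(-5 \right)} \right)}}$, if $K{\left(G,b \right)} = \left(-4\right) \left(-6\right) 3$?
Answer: $\frac{15557}{828023} - \frac{243 i \sqrt{10}}{828023} \approx 0.018788 - 0.00092803 i$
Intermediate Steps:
$K{\left(G,b \right)} = 72$ ($K{\left(G,b \right)} = 24 \cdot 3 = 72$)
$q{\left(c \right)} = \sqrt{2} \sqrt{c}$ ($q{\left(c \right)} = \sqrt{2 c} = \sqrt{2} \sqrt{c}$)
$l{\left(z \right)} = \frac{-462 + z}{24 + z}$
$\frac{1}{K{\left(\frac{57}{-11},80 \right)} + l{\left(q{\left(-5 \right)} \right)}} = \frac{1}{72 + \frac{-462 + \sqrt{2} \sqrt{-5}}{24 + \sqrt{2} \sqrt{-5}}} = \frac{1}{72 + \frac{-462 + \sqrt{2} i \sqrt{5}}{24 + \sqrt{2} i \sqrt{5}}} = \frac{1}{72 + \frac{-462 + i \sqrt{10}}{24 + i \sqrt{10}}}$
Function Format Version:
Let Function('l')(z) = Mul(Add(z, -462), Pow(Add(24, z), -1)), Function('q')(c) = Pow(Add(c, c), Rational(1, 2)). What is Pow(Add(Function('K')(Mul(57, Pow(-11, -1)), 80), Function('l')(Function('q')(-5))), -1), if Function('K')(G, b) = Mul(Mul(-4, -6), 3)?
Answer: Add(Rational(15557, 828023), Mul(Rational(-243, 828023), I, Pow(10, Rational(1, 2)))) ≈ Add(0.018788, Mul(-0.00092803, I))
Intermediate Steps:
Function('K')(G, b) = 72 (Function('K')(G, b) = Mul(24, 3) = 72)
Function('q')(c) = Mul(Pow(2, Rational(1, 2)), Pow(c, Rational(1, 2))) (Function('q')(c) = Pow(Mul(2, c), Rational(1, 2)) = Mul(Pow(2, Rational(1, 2)), Pow(c, Rational(1, 2))))
Function('l')(z) = Mul(Pow(Add(24, z), -1), Add(-462, z)) (Function('l')(z) = Mul(Add(-462, z), Pow(Add(24, z), -1)) = Mul(Pow(Add(24, z), -1), Add(-462, z)))
Pow(Add(Function('K')(Mul(57, Pow(-11, -1)), 80), Function('l')(Function('q')(-5))), -1) = Pow(Add(72, Mul(Pow(Add(24, Mul(Pow(2, Rational(1, 2)), Pow(-5, Rational(1, 2)))), -1), Add(-462, Mul(Pow(2, Rational(1, 2)), Pow(-5, Rational(1, 2)))))), -1) = Pow(Add(72, Mul(Pow(Add(24, Mul(Pow(2, Rational(1, 2)), Mul(I, Pow(5, Rational(1, 2))))), -1), Add(-462, Mul(Pow(2, Rational(1, 2)), Mul(I, Pow(5, Rational(1, 2))))))), -1) = Pow(Add(72, Mul(Pow(Add(24, Mul(I, Pow(10, Rational(1, 2)))), -1), Add(-462, Mul(I, Pow(10, Rational(1, 2)))))), -1)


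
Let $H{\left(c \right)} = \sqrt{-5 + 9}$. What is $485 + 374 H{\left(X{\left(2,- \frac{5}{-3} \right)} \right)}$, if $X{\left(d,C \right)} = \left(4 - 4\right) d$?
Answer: $1233$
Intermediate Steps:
$X{\left(d,C \right)} = 0$ ($X{\left(d,C \right)} = 0 d = 0$)
$H{\left(c \right)} = 2$ ($H{\left(c \right)} = \sqrt{4} = 2$)
$485 + 374 H{\left(X{\left(2,- \frac{5}{-3} \right)} \right)} = 485 + 374 \cdot 2 = 485 + 748 = 1233$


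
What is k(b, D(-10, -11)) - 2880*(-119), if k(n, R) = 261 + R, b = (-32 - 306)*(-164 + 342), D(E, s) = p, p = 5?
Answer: 342986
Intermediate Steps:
D(E, s) = 5
b = -60164 (b = -338*178 = -60164)
k(b, D(-10, -11)) - 2880*(-119) = (261 + 5) - 2880*(-119) = 266 - 1*(-342720) = 266 + 342720 = 342986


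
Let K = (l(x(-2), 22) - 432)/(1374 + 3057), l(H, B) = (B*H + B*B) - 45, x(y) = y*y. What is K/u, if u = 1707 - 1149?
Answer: 95/2472498 ≈ 3.8423e-5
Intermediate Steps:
x(y) = y²
l(H, B) = -45 + B² + B*H (l(H, B) = (B*H + B²) - 45 = (B² + B*H) - 45 = -45 + B² + B*H)
u = 558
K = 95/4431 (K = ((-45 + 22² + 22*(-2)²) - 432)/(1374 + 3057) = ((-45 + 484 + 22*4) - 432)/4431 = ((-45 + 484 + 88) - 432)*(1/4431) = (527 - 432)*(1/4431) = 95*(1/4431) = 95/4431 ≈ 0.021440)
K/u = (95/4431)/558 = (95/4431)*(1/558) = 95/2472498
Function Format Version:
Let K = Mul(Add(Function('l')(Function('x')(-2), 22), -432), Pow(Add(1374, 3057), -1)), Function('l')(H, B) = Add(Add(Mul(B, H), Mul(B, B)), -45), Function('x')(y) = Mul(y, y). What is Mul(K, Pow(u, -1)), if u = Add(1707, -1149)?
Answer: Rational(95, 2472498) ≈ 3.8423e-5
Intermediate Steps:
Function('x')(y) = Pow(y, 2)
Function('l')(H, B) = Add(-45, Pow(B, 2), Mul(B, H)) (Function('l')(H, B) = Add(Add(Mul(B, H), Pow(B, 2)), -45) = Add(Add(Pow(B, 2), Mul(B, H)), -45) = Add(-45, Pow(B, 2), Mul(B, H)))
u = 558
K = Rational(95, 4431) (K = Mul(Add(Add(-45, Pow(22, 2), Mul(22, Pow(-2, 2))), -432), Pow(Add(1374, 3057), -1)) = Mul(Add(Add(-45, 484, Mul(22, 4)), -432), Pow(4431, -1)) = Mul(Add(Add(-45, 484, 88), -432), Rational(1, 4431)) = Mul(Add(527, -432), Rational(1, 4431)) = Mul(95, Rational(1, 4431)) = Rational(95, 4431) ≈ 0.021440)
Mul(K, Pow(u, -1)) = Mul(Rational(95, 4431), Pow(558, -1)) = Mul(Rational(95, 4431), Rational(1, 558)) = Rational(95, 2472498)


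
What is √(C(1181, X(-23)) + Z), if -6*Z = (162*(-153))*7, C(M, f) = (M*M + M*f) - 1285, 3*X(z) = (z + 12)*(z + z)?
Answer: √14594295/3 ≈ 1273.4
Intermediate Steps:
X(z) = 2*z*(12 + z)/3 (X(z) = ((z + 12)*(z + z))/3 = ((12 + z)*(2*z))/3 = (2*z*(12 + z))/3 = 2*z*(12 + z)/3)
C(M, f) = -1285 + M² + M*f (C(M, f) = (M² + M*f) - 1285 = -1285 + M² + M*f)
Z = 28917 (Z = -162*(-153)*7/6 = -(-4131)*7 = -⅙*(-173502) = 28917)
√(C(1181, X(-23)) + Z) = √((-1285 + 1181² + 1181*((⅔)*(-23)*(12 - 23))) + 28917) = √((-1285 + 1394761 + 1181*((⅔)*(-23)*(-11))) + 28917) = √((-1285 + 1394761 + 1181*(506/3)) + 28917) = √((-1285 + 1394761 + 597586/3) + 28917) = √(4778014/3 + 28917) = √(4864765/3) = √14594295/3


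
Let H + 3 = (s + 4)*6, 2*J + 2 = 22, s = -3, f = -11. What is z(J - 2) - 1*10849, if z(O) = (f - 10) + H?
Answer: -10867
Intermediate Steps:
J = 10 (J = -1 + (½)*22 = -1 + 11 = 10)
H = 3 (H = -3 + (-3 + 4)*6 = -3 + 1*6 = -3 + 6 = 3)
z(O) = -18 (z(O) = (-11 - 10) + 3 = -21 + 3 = -18)
z(J - 2) - 1*10849 = -18 - 1*10849 = -18 - 10849 = -10867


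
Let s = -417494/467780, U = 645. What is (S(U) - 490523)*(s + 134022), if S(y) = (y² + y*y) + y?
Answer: 5362895431370638/116945 ≈ 4.5858e+10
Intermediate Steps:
s = -208747/233890 (s = -417494*1/467780 = -208747/233890 ≈ -0.89250)
S(y) = y + 2*y² (S(y) = (y² + y²) + y = 2*y² + y = y + 2*y²)
(S(U) - 490523)*(s + 134022) = (645*(1 + 2*645) - 490523)*(-208747/233890 + 134022) = (645*(1 + 1290) - 490523)*(31346196833/233890) = (645*1291 - 490523)*(31346196833/233890) = (832695 - 490523)*(31346196833/233890) = 342172*(31346196833/233890) = 5362895431370638/116945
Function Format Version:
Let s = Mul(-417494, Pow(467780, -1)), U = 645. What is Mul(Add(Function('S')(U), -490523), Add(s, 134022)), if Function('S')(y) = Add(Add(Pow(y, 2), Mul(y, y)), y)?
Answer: Rational(5362895431370638, 116945) ≈ 4.5858e+10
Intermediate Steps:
s = Rational(-208747, 233890) (s = Mul(-417494, Rational(1, 467780)) = Rational(-208747, 233890) ≈ -0.89250)
Function('S')(y) = Add(y, Mul(2, Pow(y, 2))) (Function('S')(y) = Add(Add(Pow(y, 2), Pow(y, 2)), y) = Add(Mul(2, Pow(y, 2)), y) = Add(y, Mul(2, Pow(y, 2))))
Mul(Add(Function('S')(U), -490523), Add(s, 134022)) = Mul(Add(Mul(645, Add(1, Mul(2, 645))), -490523), Add(Rational(-208747, 233890), 134022)) = Mul(Add(Mul(645, Add(1, 1290)), -490523), Rational(31346196833, 233890)) = Mul(Add(Mul(645, 1291), -490523), Rational(31346196833, 233890)) = Mul(Add(832695, -490523), Rational(31346196833, 233890)) = Mul(342172, Rational(31346196833, 233890)) = Rational(5362895431370638, 116945)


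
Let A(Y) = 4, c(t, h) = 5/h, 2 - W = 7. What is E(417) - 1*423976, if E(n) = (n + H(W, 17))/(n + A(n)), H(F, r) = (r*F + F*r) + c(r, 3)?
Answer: -535480942/1263 ≈ -4.2398e+5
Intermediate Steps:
W = -5 (W = 2 - 1*7 = 2 - 7 = -5)
H(F, r) = 5/3 + 2*F*r (H(F, r) = (r*F + F*r) + 5/3 = (F*r + F*r) + 5*(⅓) = 2*F*r + 5/3 = 5/3 + 2*F*r)
E(n) = (-505/3 + n)/(4 + n) (E(n) = (n + (5/3 + 2*(-5)*17))/(n + 4) = (n + (5/3 - 170))/(4 + n) = (n - 505/3)/(4 + n) = (-505/3 + n)/(4 + n))
E(417) - 1*423976 = (-505/3 + 417)/(4 + 417) - 1*423976 = (746/3)/421 - 423976 = (1/421)*(746/3) - 423976 = 746/1263 - 423976 = -535480942/1263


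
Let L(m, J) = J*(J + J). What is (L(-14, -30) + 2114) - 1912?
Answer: 2002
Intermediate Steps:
L(m, J) = 2*J² (L(m, J) = J*(2*J) = 2*J²)
(L(-14, -30) + 2114) - 1912 = (2*(-30)² + 2114) - 1912 = (2*900 + 2114) - 1912 = (1800 + 2114) - 1912 = 3914 - 1912 = 2002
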